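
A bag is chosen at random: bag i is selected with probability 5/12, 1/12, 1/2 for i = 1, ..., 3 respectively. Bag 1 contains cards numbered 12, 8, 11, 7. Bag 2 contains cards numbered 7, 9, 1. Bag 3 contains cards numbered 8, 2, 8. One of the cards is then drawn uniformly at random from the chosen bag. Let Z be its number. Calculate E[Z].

E[Z | bag 1] = (12+8+11+7)/4 = 19/2.
E[Z | bag 2] = (7+9+1)/3 = 17/3.
E[Z | bag 3] = (8+2+8)/3 = 6.
E[Z] = (5/12)·(19/2) + (1/12)·(17/3) + (1/2)·(6) = 535/72.

535/72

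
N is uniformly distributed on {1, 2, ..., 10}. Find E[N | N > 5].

Given N > 5, N is equally likely to be any of {6, 7, 8, 9, 10}.
E[N | N > 5] = (6 + 7 + 8 + 9 + 10) / 5 = 8.

8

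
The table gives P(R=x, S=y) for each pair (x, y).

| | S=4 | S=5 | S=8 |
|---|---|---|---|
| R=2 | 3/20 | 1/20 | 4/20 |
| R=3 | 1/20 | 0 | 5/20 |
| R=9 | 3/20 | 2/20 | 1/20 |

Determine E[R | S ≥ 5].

P(S ≥ 5) = 13/20.
Σ R·P over the event = 2·(1/20) + 2·(4/20) + 3·(5/20) + 9·(2/20) + 9·(1/20) = 13/5.
E[R | S ≥ 5] = (13/5) / (13/20) = 4.

4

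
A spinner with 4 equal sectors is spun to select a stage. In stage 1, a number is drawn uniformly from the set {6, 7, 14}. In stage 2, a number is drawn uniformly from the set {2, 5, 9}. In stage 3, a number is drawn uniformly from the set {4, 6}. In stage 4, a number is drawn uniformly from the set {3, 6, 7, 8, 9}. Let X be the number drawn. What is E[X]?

389/60

E[X | stage 1] = (6+7+14)/3 = 9.
E[X | stage 2] = (2+5+9)/3 = 16/3.
E[X | stage 3] = (4+6)/2 = 5.
E[X | stage 4] = (3+6+7+8+9)/5 = 33/5.
By the law of total expectation,
E[X] = (1/4)·(9) + (1/4)·(16/3) + (1/4)·(5) + (1/4)·(33/5) = 389/60.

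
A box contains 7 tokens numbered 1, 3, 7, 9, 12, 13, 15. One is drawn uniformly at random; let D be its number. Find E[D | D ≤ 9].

P(D ≤ 9) = 4/7.
Σ over the event: 1·1/7 + 3·1/7 + 7·1/7 + 9·1/7 = 20/7.
E[D | D ≤ 9] = (20/7) / (4/7) = 5.

5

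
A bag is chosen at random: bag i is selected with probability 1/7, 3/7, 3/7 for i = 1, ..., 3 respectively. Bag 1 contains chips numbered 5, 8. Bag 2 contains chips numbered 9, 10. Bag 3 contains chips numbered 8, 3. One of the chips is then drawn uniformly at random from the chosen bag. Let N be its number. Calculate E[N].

103/14

E[N | bag 1] = (5+8)/2 = 13/2.
E[N | bag 2] = (9+10)/2 = 19/2.
E[N | bag 3] = (8+3)/2 = 11/2.
By the law of total expectation,
E[N] = (1/7)·(13/2) + (3/7)·(19/2) + (3/7)·(11/2) = 103/14.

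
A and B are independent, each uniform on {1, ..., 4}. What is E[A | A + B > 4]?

Outcomes with A + B > 4: (1,4), (2,3), (2,4), (3,2), (3,3), (3,4), (4,1), (4,2), (4,3), (4,4), each with probability 1/16.
E[A | A + B > 4] = (1 + 2 + 2 + 3 + 3 + 3 + 4 + 4 + 4 + 4) / 10 = 3.

3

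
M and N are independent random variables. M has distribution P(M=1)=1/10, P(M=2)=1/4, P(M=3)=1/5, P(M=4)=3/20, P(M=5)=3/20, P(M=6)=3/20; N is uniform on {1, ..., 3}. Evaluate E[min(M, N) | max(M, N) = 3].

P(max(M, N) = 3) = 19/60.
Summing min(M,N)·P(x,y) over outcomes with max(M, N) = 3 gives 3/5.
E[min(M, N) | max(M, N) = 3] = (3/5) / (19/60) = 36/19.

36/19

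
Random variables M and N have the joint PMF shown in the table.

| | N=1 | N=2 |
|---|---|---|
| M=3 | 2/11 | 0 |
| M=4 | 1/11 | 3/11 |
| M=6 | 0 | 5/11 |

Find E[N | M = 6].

P(M = 6) = 5/11.
Σ N·P over the event = 2·(5/11) = 10/11.
E[N | M = 6] = (10/11) / (5/11) = 2.

2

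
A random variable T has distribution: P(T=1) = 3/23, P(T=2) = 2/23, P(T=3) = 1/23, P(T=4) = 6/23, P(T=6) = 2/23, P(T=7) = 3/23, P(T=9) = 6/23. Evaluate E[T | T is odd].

P(T is odd) = 13/23.
Σ over the event: 1·3/23 + 3·1/23 + 7·3/23 + 9·6/23 = 81/23.
E[T | T is odd] = (81/23) / (13/23) = 81/13.

81/13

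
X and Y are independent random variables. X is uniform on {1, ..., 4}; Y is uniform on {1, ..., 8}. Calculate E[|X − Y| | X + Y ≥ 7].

31/9

P(X + Y ≥ 7) = 9/16.
Summing |X−Y|·P(x,y) over outcomes with X + Y ≥ 7 gives 31/16.
E[|X − Y| | X + Y ≥ 7] = (31/16) / (9/16) = 31/9.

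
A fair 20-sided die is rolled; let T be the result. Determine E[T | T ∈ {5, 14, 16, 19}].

27/2

P(T ∈ {5, 14, 16, 19}) = 1/5.
Σ over the event: 5·1/20 + 14·1/20 + 16·1/20 + 19·1/20 = 27/10.
E[T | T ∈ {5, 14, 16, 19}] = (27/10) / (1/5) = 27/2.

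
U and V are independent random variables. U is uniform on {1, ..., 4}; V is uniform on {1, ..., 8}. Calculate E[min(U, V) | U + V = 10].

Outcomes with U + V = 10: (2,8), (3,7), (4,6), each with probability 1/32.
E[min(U, V) | U + V = 10] = (2 + 3 + 4) / 3 = 3.

3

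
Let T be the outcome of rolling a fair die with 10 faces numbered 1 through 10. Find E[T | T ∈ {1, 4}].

P(T ∈ {1, 4}) = 1/5.
Σ over the event: 1·1/10 + 4·1/10 = 1/2.
E[T | T ∈ {1, 4}] = (1/2) / (1/5) = 5/2.

5/2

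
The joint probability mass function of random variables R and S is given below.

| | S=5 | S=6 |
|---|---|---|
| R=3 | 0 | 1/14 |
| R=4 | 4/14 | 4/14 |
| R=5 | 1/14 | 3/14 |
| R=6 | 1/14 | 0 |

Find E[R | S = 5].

9/2

P(S = 5) = 3/7.
Σ R·P over the event = 4·(4/14) + 5·(1/14) + 6·(1/14) = 27/14.
E[R | S = 5] = (27/14) / (3/7) = 9/2.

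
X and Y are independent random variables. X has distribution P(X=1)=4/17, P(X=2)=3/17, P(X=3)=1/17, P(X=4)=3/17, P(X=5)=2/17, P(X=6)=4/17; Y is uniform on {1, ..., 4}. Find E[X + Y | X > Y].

P(X > Y) = 19/34.
Summing (X+Y)·P(x,y) over outcomes with X > Y gives 67/17.
E[X + Y | X > Y] = (67/17) / (19/34) = 134/19.

134/19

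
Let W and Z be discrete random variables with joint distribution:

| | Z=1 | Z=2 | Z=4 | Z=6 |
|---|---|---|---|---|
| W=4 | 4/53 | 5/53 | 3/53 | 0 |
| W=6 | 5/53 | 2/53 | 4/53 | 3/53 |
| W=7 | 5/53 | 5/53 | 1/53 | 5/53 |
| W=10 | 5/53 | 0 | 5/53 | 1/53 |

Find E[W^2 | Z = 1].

989/19

P(Z = 1) = 19/53.
Σ W^2·P over the event = 16·(4/53) + 36·(5/53) + 49·(5/53) + 100·(5/53) = 989/53.
E[W^2 | Z = 1] = (989/53) / (19/53) = 989/19.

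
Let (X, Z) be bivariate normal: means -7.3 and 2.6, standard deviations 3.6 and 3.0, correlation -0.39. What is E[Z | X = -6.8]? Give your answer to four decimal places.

2.4375

The regression of Z on X has slope ρ·σ_Z/σ_X and passes through (μ_X, μ_Z).
E[Z | X=-6.8] = 2.6 + (-0.39)·(3.0/3.6)·(-6.8 − (-7.3)) = 2.6 + (-0.325)·(0.5) = 2.4375.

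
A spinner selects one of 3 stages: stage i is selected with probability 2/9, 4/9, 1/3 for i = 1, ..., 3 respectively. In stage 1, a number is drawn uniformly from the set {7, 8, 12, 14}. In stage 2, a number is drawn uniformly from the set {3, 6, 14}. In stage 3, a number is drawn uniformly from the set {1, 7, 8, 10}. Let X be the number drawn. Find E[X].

E[X | stage 1] = (7+8+12+14)/4 = 41/4.
E[X | stage 2] = (3+6+14)/3 = 23/3.
E[X | stage 3] = (1+7+8+10)/4 = 13/2.
E[X] = (2/9)·(41/4) + (4/9)·(23/3) + (1/3)·(13/2) = 212/27.

212/27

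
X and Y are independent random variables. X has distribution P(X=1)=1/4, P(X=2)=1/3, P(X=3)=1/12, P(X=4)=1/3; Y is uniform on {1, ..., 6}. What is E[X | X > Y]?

31/9

P(X > Y) = 1/4.
Summing X·P(x,y) over outcomes with X > Y gives 31/36.
E[X | X > Y] = (31/36) / (1/4) = 31/9.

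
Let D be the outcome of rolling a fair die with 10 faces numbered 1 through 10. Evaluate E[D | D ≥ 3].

Given D ≥ 3, D is equally likely to be any of {3, 4, 5, 6, 7, 8, 9, 10}.
E[D | D ≥ 3] = (3 + 4 + 5 + 6 + 7 + 8 + 9 + 10) / 8 = 13/2.

13/2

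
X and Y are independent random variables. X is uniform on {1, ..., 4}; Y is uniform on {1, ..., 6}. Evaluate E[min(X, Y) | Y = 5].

5/2

P(Y = 5) = 1/6.
Summing min(X,Y)·P(x,y) over outcomes with Y = 5 gives 5/12.
E[min(X, Y) | Y = 5] = (5/12) / (1/6) = 5/2.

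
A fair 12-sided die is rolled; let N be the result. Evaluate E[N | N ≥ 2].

Given N ≥ 2, N is equally likely to be any of {2, 3, 4, 5, 6, 7, 8, 9, 10, 11, 12}.
E[N | N ≥ 2] = (2 + 3 + 4 + 5 + 6 + 7 + 8 + 9 + 10 + 11 + 12) / 11 = 7.

7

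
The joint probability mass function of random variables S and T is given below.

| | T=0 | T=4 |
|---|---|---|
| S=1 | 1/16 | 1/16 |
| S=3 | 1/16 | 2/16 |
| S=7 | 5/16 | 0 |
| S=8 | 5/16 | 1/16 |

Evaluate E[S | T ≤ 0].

P(T ≤ 0) = 3/4.
Summing S·P(S=x,T=y) over the conditioning event gives 79/16.
E[S | T ≤ 0] = (79/16) / (3/4) = 79/12.

79/12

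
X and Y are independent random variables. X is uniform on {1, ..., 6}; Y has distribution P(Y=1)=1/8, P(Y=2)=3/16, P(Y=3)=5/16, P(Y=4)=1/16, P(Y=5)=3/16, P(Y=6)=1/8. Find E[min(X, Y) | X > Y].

P(X > Y) = 7/16.
Summing min(X,Y)·P(x,y) over outcomes with X > Y gives 17/16.
E[min(X, Y) | X > Y] = (17/16) / (7/16) = 17/7.

17/7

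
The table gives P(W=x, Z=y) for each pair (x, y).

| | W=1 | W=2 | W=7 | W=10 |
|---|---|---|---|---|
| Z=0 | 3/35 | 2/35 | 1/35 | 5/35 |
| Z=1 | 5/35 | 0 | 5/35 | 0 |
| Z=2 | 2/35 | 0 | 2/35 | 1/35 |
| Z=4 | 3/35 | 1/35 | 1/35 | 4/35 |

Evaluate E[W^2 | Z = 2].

P(Z = 2) = 1/7.
Σ W^2·P over the event = 1·(2/35) + 49·(2/35) + 100·(1/35) = 40/7.
E[W^2 | Z = 2] = (40/7) / (1/7) = 40.

40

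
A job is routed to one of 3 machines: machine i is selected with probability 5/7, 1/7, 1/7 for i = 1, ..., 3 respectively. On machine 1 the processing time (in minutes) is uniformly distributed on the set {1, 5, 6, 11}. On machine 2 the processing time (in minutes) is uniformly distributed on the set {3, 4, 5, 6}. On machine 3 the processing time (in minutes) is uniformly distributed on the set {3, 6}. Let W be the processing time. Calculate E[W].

151/28

E[W | machine 1] = (1+5+6+11)/4 = 23/4.
E[W | machine 2] = (3+4+5+6)/4 = 9/2.
E[W | machine 3] = (3+6)/2 = 9/2.
E[W] = (5/7)·(23/4) + (1/7)·(9/2) + (1/7)·(9/2) = 151/28.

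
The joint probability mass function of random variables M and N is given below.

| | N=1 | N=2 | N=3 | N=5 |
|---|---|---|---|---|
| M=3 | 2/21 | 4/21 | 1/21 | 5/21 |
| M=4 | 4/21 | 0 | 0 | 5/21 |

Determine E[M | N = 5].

P(N = 5) = 10/21.
Σ M·P over the event = 3·(5/21) + 4·(5/21) = 5/3.
E[M | N = 5] = (5/3) / (10/21) = 7/2.

7/2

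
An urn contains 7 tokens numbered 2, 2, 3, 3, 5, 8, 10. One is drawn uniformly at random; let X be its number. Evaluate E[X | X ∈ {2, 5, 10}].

19/4

P(X ∈ {2, 5, 10}) = 4/7.
Σ over the event: 2·2/7 + 5·1/7 + 10·1/7 = 19/7.
E[X | X ∈ {2, 5, 10}] = (19/7) / (4/7) = 19/4.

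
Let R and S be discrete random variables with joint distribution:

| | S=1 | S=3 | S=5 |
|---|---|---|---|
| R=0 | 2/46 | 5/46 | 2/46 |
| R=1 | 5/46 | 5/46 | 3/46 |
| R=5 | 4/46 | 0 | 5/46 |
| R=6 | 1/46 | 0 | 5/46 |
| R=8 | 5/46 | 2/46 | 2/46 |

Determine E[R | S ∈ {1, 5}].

145/34

P(S ∈ {1, 5}) = 17/23.
Summing R·P(R=x,S=y) over the conditioning event gives 145/46.
E[R | S ∈ {1, 5}] = (145/46) / (17/23) = 145/34.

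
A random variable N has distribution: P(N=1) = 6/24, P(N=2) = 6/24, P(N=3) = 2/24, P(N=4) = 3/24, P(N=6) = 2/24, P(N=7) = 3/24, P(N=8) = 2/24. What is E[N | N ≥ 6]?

P(N ≥ 6) = 7/24.
Σ over the event: 6·1/12 + 7·1/8 + 8·1/12 = 49/24.
E[N | N ≥ 6] = (49/24) / (7/24) = 7.

7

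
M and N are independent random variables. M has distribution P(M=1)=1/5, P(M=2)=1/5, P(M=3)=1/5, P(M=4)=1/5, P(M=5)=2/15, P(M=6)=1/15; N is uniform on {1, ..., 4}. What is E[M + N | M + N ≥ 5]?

137/21

P(M + N ≥ 5) = 7/10.
Summing (M+N)·P(x,y) over outcomes with M + N ≥ 5 gives 137/30.
E[M + N | M + N ≥ 5] = (137/30) / (7/10) = 137/21.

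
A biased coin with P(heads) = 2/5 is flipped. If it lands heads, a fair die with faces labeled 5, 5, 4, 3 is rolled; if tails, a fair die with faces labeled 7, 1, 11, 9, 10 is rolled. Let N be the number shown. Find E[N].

313/50

E[N | heads] = (5+5+4+3)/4 = 17/4.
E[N | tails] = (7+1+11+9+10)/5 = 38/5.
E[N] = (2/5)·(17/4) + (3/5)·(38/5) = 313/50.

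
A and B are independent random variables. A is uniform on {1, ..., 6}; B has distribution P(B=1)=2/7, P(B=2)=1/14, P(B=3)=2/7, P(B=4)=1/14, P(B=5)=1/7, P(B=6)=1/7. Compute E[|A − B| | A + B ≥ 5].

P(A + B ≥ 5) = 11/14.
Summing |A−B|·P(x,y) over outcomes with A + B ≥ 5 gives 7/4.
E[|A − B| | A + B ≥ 5] = (7/4) / (11/14) = 49/22.

49/22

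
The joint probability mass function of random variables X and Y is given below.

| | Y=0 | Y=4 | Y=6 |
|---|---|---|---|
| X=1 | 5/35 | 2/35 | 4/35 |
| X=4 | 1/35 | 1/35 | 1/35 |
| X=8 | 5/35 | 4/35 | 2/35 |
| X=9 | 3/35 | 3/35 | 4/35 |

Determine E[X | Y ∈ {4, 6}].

125/21

P(Y ∈ {4, 6}) = 3/5.
Σ X·P over the event = 1·(2/35) + 1·(4/35) + 4·(1/35) + 4·(1/35) + 8·(4/35) + 8·(2/35) + 9·(3/35) + 9·(4/35) = 25/7.
E[X | Y ∈ {4, 6}] = (25/7) / (3/5) = 125/21.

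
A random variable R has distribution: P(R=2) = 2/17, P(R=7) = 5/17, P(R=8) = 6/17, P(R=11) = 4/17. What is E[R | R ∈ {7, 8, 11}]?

127/15

P(R ∈ {7, 8, 11}) = 15/17.
Σ over the event: 7·5/17 + 8·6/17 + 11·4/17 = 127/17.
E[R | R ∈ {7, 8, 11}] = (127/17) / (15/17) = 127/15.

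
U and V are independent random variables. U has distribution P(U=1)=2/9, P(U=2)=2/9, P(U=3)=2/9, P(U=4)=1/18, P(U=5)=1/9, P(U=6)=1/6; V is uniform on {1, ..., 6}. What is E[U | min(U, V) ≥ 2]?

P(min(U, V) ≥ 2) = 35/54.
Summing U·P(x,y) over outcomes with min(U, V) ≥ 2 gives 65/27.
E[U | min(U, V) ≥ 2] = (65/27) / (35/54) = 26/7.

26/7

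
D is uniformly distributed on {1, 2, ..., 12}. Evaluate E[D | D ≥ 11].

23/2

Given D ≥ 11, D is equally likely to be any of {11, 12}.
E[D | D ≥ 11] = (11 + 12) / 2 = 23/2.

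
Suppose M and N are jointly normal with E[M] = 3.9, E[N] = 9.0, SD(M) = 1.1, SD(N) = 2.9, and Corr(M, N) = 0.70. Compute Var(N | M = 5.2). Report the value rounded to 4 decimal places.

4.2891

The conditional variance in a bivariate normal is σ_N²(1 − ρ²), independent of x.
Var(N | M=5.2) = (2.9)²·(1 − (0.70)²) = 8.41·0.51 = 4.2891.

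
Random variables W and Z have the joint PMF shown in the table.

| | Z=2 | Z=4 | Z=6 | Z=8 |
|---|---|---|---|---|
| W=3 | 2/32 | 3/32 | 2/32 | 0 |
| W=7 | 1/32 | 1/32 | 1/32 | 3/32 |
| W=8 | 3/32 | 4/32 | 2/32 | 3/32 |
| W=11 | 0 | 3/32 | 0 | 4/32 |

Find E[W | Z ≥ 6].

P(Z ≥ 6) = 15/32.
Summing W·P(W=x,Z=y) over the conditioning event gives 59/16.
E[W | Z ≥ 6] = (59/16) / (15/32) = 118/15.

118/15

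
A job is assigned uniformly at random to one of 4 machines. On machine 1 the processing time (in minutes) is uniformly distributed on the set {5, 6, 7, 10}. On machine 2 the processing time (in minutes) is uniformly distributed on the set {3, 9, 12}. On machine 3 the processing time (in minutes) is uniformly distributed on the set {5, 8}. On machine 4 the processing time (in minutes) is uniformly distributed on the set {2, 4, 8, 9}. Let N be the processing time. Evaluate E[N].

E[N | machine 1] = (5+6+7+10)/4 = 7.
E[N | machine 2] = (3+9+12)/3 = 8.
E[N | machine 3] = (5+8)/2 = 13/2.
E[N | machine 4] = (2+4+8+9)/4 = 23/4.
E[N] = (1/4)·(7) + (1/4)·(8) + (1/4)·(13/2) + (1/4)·(23/4) = 109/16.

109/16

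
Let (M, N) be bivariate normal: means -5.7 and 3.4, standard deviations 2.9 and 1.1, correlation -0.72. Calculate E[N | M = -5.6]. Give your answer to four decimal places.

For a bivariate normal, E[N | M=x] = μ_N + ρ·(σ_N/σ_M)·(x − μ_M).
E[N | M=-5.6] = 3.4 + (-0.72)·(1.1/2.9)·(-5.6 − (-5.7)) = 3.4 + (-0.2731)·(0.1) = 3.3727.

3.3727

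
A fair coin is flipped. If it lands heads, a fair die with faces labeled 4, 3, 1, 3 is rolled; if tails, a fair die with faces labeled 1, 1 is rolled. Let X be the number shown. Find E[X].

15/8

E[X | heads] = (4+3+1+3)/4 = 11/4.
E[X | tails] = (1+1)/2 = 1.
By the law of total expectation,
E[X] = (1/2)·(11/4) + (1/2)·(1) = 15/8.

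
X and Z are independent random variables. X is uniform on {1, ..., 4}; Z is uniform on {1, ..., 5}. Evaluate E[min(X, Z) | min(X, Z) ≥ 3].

10/3

P(min(X, Z) ≥ 3) = 3/10.
Summing min(X,Z)·P(x,y) over outcomes with min(X, Z) ≥ 3 gives 1.
E[min(X, Z) | min(X, Z) ≥ 3] = (1) / (3/10) = 10/3.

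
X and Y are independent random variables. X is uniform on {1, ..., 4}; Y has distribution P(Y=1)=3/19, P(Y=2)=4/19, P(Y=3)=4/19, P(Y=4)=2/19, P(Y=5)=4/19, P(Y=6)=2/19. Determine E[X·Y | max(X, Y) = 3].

P(max(X, Y) = 3) = 1/4.
Summing XY·P(x,y) over outcomes with max(X, Y) = 3 gives 105/76.
E[X·Y | max(X, Y) = 3] = (105/76) / (1/4) = 105/19.

105/19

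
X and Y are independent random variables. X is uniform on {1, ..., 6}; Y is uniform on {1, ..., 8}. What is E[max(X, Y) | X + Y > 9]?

P(X + Y > 9) = 5/16.
Summing max(X,Y)·P(x,y) over outcomes with X + Y > 9 gives 103/48.
E[max(X, Y) | X + Y > 9] = (103/48) / (5/16) = 103/15.

103/15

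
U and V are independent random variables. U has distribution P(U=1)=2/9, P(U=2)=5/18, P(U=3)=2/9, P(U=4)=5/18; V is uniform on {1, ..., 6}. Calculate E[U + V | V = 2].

41/9

P(V = 2) = 1/6.
Summing (U+V)·P(x,y) over outcomes with V = 2 gives 41/54.
E[U + V | V = 2] = (41/54) / (1/6) = 41/9.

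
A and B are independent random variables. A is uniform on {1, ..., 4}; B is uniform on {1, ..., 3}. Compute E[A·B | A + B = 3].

2

Outcomes with A + B = 3: (1,2), (2,1), each with probability 1/12.
E[A·B | A + B = 3] = (2 + 2) / 2 = 2.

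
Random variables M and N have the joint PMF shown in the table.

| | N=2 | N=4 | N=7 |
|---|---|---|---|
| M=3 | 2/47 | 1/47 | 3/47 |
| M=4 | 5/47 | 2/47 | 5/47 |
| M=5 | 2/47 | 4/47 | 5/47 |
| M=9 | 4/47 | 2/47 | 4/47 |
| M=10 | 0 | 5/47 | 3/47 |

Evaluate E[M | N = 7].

P(N = 7) = 20/47.
Σ M·P over the event = 3·(3/47) + 4·(5/47) + 5·(5/47) + 9·(4/47) + 10·(3/47) = 120/47.
E[M | N = 7] = (120/47) / (20/47) = 6.

6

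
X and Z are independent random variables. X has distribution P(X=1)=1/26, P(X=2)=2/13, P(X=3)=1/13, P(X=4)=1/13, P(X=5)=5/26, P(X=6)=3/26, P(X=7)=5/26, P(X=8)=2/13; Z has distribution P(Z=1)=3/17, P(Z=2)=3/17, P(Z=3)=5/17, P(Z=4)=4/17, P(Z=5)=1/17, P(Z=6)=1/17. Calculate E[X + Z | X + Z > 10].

989/85

P(X + Z > 10) = 5/26.
Summing (X+Z)·P(x,y) over outcomes with X + Z > 10 gives 989/442.
E[X + Z | X + Z > 10] = (989/442) / (5/26) = 989/85.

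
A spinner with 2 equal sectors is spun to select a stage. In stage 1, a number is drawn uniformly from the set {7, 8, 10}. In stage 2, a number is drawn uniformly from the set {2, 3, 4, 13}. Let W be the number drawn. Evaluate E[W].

E[W | stage 1] = (7+8+10)/3 = 25/3.
E[W | stage 2] = (2+3+4+13)/4 = 11/2.
By the law of total expectation,
E[W] = (1/2)·(25/3) + (1/2)·(11/2) = 83/12.

83/12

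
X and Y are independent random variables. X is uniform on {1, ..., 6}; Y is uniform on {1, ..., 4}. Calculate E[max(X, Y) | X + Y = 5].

Outcomes with X + Y = 5: (1,4), (2,3), (3,2), (4,1), each with probability 1/24.
E[max(X, Y) | X + Y = 5] = (4 + 3 + 3 + 4) / 4 = 7/2.

7/2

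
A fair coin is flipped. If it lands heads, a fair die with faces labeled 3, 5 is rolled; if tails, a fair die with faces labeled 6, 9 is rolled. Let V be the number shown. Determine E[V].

23/4

E[V | heads] = (3+5)/2 = 4.
E[V | tails] = (6+9)/2 = 15/2.
By the law of total expectation,
E[V] = (1/2)·(4) + (1/2)·(15/2) = 23/4.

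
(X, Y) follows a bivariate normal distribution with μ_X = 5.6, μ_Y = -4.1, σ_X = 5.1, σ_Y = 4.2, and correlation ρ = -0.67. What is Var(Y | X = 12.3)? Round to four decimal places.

9.7214

Var(Y | X=x) = (1 − ρ²)·σ_Y².
Var(Y | X=12.3) = (4.2)²·(1 − (-0.67)²) = 17.64·0.5511 = 9.7214.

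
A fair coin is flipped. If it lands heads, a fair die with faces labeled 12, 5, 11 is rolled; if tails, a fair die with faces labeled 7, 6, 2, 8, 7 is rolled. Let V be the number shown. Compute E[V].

23/3

E[V | heads] = (12+5+11)/3 = 28/3.
E[V | tails] = (7+6+2+8+7)/5 = 6.
E[V] = (1/2)·(28/3) + (1/2)·(6) = 23/3.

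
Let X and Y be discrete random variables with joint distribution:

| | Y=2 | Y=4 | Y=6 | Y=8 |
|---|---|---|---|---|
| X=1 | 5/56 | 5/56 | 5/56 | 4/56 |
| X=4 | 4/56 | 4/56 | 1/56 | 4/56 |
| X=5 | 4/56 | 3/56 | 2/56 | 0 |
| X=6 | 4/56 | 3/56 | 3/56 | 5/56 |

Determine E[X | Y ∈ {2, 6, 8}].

152/41

P(Y ∈ {2, 6, 8}) = 41/56.
Summing X·P(X=x,Y=y) over the conditioning event gives 19/7.
E[X | Y ∈ {2, 6, 8}] = (19/7) / (41/56) = 152/41.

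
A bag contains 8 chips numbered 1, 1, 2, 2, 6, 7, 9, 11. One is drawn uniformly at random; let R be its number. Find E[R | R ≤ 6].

12/5

P(R ≤ 6) = 5/8.
Σ over the event: 1·1/4 + 2·1/4 + 6·1/8 = 3/2.
E[R | R ≤ 6] = (3/2) / (5/8) = 12/5.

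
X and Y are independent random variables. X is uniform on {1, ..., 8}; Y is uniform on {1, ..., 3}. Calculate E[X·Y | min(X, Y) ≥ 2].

25/2

P(min(X, Y) ≥ 2) = 7/12.
Summing XY·P(x,y) over outcomes with min(X, Y) ≥ 2 gives 175/24.
E[X·Y | min(X, Y) ≥ 2] = (175/24) / (7/12) = 25/2.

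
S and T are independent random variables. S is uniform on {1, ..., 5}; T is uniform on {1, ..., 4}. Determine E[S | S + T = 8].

9/2

P(S + T = 8) = 1/10.
Summing S·P(x,y) over outcomes with S + T = 8 gives 9/20.
E[S | S + T = 8] = (9/20) / (1/10) = 9/2.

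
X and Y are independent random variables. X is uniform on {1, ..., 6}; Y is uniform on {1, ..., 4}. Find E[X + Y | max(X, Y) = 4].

44/7

Outcomes with max(X, Y) = 4: (1,4), (2,4), (3,4), (4,1), (4,2), (4,3), (4,4), each with probability 1/24.
E[X + Y | max(X, Y) = 4] = (5 + 6 + 7 + 5 + 6 + 7 + 8) / 7 = 44/7.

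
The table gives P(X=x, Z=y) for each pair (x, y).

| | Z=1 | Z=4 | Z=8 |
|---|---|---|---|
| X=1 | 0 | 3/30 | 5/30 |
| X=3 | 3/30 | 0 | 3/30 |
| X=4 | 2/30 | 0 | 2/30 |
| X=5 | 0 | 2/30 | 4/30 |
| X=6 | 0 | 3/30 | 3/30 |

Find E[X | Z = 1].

P(Z = 1) = 1/6.
Summing X·P(X=x,Z=y) over the conditioning event gives 17/30.
E[X | Z = 1] = (17/30) / (1/6) = 17/5.

17/5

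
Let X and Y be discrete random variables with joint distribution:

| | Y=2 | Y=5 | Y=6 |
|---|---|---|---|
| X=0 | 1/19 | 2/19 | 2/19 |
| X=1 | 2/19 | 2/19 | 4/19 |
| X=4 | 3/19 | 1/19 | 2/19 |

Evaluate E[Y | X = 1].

19/4

P(X = 1) = 8/19.
Summing Y·P(X=x,Y=y) over the conditioning event gives 2.
E[Y | X = 1] = (2) / (8/19) = 19/4.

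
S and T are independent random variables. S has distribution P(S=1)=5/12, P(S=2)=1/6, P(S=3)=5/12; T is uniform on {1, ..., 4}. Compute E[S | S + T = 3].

P(S + T = 3) = 7/48.
Summing S·P(x,y) over outcomes with S + T = 3 gives 3/16.
E[S | S + T = 3] = (3/16) / (7/48) = 9/7.

9/7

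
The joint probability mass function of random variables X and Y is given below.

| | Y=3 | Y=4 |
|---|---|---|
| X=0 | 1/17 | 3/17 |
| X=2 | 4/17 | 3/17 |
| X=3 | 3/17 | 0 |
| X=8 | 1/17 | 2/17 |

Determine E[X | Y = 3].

P(Y = 3) = 9/17.
Σ X·P over the event = 0·(1/17) + 2·(4/17) + 3·(3/17) + 8·(1/17) = 25/17.
E[X | Y = 3] = (25/17) / (9/17) = 25/9.

25/9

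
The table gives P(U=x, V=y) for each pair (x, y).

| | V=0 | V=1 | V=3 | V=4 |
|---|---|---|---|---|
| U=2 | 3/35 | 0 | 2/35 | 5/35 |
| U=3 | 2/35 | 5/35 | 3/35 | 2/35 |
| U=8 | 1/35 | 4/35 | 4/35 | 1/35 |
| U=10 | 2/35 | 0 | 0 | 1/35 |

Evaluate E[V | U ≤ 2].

13/5

P(U ≤ 2) = 2/7.
Σ V·P over the event = 0·(3/35) + 3·(2/35) + 4·(5/35) = 26/35.
E[V | U ≤ 2] = (26/35) / (2/7) = 13/5.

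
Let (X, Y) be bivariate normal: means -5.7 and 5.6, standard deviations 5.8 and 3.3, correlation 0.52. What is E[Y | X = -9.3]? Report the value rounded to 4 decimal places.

The regression of Y on X has slope ρ·σ_Y/σ_X and passes through (μ_X, μ_Y).
E[Y | X=-9.3] = 5.6 + (0.52)·(3.3/5.8)·(-9.3 − (-5.7)) = 5.6 + (0.29586)·(-3.6) = 4.5349.

4.5349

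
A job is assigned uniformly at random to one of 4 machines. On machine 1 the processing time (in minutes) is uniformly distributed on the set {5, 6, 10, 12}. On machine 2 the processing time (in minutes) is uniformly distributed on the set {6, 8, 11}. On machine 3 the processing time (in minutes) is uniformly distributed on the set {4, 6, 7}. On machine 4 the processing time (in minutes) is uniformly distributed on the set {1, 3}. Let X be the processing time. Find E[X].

E[X | machine 1] = (5+6+10+12)/4 = 33/4.
E[X | machine 2] = (6+8+11)/3 = 25/3.
E[X | machine 3] = (4+6+7)/3 = 17/3.
E[X | machine 4] = (1+3)/2 = 2.
By the law of total expectation,
E[X] = (1/4)·(33/4) + (1/4)·(25/3) + (1/4)·(17/3) + (1/4)·(2) = 97/16.

97/16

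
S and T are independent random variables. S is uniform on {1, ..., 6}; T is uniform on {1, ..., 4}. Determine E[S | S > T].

P(S > T) = 7/12.
Summing S·P(x,y) over outcomes with S > T gives 8/3.
E[S | S > T] = (8/3) / (7/12) = 32/7.

32/7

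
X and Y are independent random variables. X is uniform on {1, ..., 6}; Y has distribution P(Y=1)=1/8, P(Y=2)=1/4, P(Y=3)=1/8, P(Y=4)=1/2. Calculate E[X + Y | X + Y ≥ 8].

141/16

P(X + Y ≥ 8) = 1/3.
Summing (X+Y)·P(x,y) over outcomes with X + Y ≥ 8 gives 47/16.
E[X + Y | X + Y ≥ 8] = (47/16) / (1/3) = 141/16.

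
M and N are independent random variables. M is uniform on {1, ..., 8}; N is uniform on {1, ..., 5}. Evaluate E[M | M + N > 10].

Outcomes with M + N > 10: (6,5), (7,4), (7,5), (8,3), (8,4), (8,5), each with probability 1/40.
E[M | M + N > 10] = (6 + 7 + 7 + 8 + 8 + 8) / 6 = 22/3.

22/3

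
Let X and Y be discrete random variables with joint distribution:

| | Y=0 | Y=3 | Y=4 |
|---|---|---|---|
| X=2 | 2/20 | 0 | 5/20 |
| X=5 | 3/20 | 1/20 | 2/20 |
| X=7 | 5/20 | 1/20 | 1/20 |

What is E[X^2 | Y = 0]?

164/5

P(Y = 0) = 1/2.
Σ X^2·P over the event = 4·(2/20) + 25·(3/20) + 49·(5/20) = 82/5.
E[X^2 | Y = 0] = (82/5) / (1/2) = 164/5.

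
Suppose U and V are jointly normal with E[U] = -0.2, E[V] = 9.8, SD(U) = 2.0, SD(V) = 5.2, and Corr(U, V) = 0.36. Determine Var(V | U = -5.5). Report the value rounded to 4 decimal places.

23.5356

Var(V | U=x) = (1 − ρ²)·σ_V².
Var(V | U=-5.5) = (5.2)²·(1 − (0.36)²) = 27.04·0.8704 = 23.5356.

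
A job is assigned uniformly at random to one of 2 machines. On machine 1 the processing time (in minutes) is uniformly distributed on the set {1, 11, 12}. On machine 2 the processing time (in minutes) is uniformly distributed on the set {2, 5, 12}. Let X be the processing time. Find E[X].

E[X | machine 1] = (1+11+12)/3 = 8.
E[X | machine 2] = (2+5+12)/3 = 19/3.
E[X] = (1/2)·(8) + (1/2)·(19/3) = 43/6.

43/6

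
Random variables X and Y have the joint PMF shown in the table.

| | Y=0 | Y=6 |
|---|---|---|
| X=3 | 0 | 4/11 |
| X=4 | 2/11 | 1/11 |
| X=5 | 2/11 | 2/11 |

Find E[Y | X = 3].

P(X = 3) = 4/11.
Σ Y·P over the event = 6·(4/11) = 24/11.
E[Y | X = 3] = (24/11) / (4/11) = 6.

6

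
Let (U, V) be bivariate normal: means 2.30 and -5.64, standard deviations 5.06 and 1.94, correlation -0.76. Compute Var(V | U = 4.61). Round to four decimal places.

The conditional variance in a bivariate normal is σ_V²(1 − ρ²), independent of x.
Var(V | U=4.61) = (1.94)²·(1 − (-0.76)²) = 3.7636·0.4224 = 1.5897.

1.5897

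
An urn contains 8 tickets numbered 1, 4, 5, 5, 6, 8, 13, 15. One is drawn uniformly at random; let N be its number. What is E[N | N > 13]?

15

P(N > 13) = 1/8.
Σ over the event: 15·1/8 = 15/8.
E[N | N > 13] = (15/8) / (1/8) = 15.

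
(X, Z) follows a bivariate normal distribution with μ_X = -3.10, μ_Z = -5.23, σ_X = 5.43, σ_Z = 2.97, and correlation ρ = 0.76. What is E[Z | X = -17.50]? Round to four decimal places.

For a bivariate normal, E[Z | X=x] = μ_Z + ρ·(σ_Z/σ_X)·(x − μ_X).
E[Z | X=-17.50] = -5.23 + (0.76)·(2.97/5.43)·(-17.50 − (-3.10)) = -5.23 + (0.41569)·(-14.4) = -11.2159.

-11.2159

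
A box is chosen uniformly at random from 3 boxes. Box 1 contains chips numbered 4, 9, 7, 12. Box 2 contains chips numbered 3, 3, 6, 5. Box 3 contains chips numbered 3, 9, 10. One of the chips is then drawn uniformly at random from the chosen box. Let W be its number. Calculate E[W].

E[W | box 1] = (4+9+7+12)/4 = 8.
E[W | box 2] = (3+3+6+5)/4 = 17/4.
E[W | box 3] = (3+9+10)/3 = 22/3.
By the law of total expectation,
E[W] = (1/3)·(8) + (1/3)·(17/4) + (1/3)·(22/3) = 235/36.

235/36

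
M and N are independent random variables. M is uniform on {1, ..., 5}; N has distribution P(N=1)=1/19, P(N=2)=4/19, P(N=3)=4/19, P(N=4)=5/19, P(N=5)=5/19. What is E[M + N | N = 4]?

P(N = 4) = 5/19.
Summing (M+N)·P(x,y) over outcomes with N = 4 gives 35/19.
E[M + N | N = 4] = (35/19) / (5/19) = 7.

7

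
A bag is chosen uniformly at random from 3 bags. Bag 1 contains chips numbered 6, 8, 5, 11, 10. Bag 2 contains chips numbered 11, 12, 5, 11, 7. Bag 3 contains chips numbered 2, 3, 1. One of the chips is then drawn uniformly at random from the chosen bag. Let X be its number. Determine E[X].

32/5

E[X | bag 1] = (6+8+5+11+10)/5 = 8.
E[X | bag 2] = (11+12+5+11+7)/5 = 46/5.
E[X | bag 3] = (2+3+1)/3 = 2.
E[X] = (1/3)·(8) + (1/3)·(46/5) + (1/3)·(2) = 32/5.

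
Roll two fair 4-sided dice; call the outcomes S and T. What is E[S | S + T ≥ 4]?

P(S + T ≥ 4) = 13/16.
Summing S·P(x,y) over outcomes with S + T ≥ 4 gives 9/4.
E[S | S + T ≥ 4] = (9/4) / (13/16) = 36/13.

36/13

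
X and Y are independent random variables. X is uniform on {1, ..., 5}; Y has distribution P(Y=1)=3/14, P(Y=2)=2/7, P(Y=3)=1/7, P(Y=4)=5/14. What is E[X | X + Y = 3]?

10/7

P(X + Y = 3) = 1/10.
Summing X·P(x,y) over outcomes with X + Y = 3 gives 1/7.
E[X | X + Y = 3] = (1/7) / (1/10) = 10/7.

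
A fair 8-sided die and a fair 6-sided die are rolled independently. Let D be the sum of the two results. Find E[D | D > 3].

P(D > 3) = 15/16.
E[D | D > 3] = (47/6) / (15/16) = 376/45.

376/45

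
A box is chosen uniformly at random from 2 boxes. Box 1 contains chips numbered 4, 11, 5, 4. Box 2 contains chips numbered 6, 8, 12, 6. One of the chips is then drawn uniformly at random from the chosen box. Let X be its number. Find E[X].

7

E[X | box 1] = (4+11+5+4)/4 = 6.
E[X | box 2] = (6+8+12+6)/4 = 8.
E[X] = (1/2)·(6) + (1/2)·(8) = 7.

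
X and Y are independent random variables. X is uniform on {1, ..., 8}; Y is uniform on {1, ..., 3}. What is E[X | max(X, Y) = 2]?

5/3

Outcomes with max(X, Y) = 2: (1,2), (2,1), (2,2), each with probability 1/24.
E[X | max(X, Y) = 2] = (1 + 2 + 2) / 3 = 5/3.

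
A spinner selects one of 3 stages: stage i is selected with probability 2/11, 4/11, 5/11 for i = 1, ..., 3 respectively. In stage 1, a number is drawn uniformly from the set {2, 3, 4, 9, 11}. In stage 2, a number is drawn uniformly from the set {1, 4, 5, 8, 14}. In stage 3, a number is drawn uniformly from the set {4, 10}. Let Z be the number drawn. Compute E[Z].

361/55

E[Z | stage 1] = (2+3+4+9+11)/5 = 29/5.
E[Z | stage 2] = (1+4+5+8+14)/5 = 32/5.
E[Z | stage 3] = (4+10)/2 = 7.
E[Z] = (2/11)·(29/5) + (4/11)·(32/5) + (5/11)·(7) = 361/55.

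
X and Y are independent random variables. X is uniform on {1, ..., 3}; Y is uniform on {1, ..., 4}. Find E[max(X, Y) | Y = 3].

Outcomes with Y = 3: (1,3), (2,3), (3,3), each with probability 1/12.
E[max(X, Y) | Y = 3] = (3 + 3 + 3) / 3 = 3.

3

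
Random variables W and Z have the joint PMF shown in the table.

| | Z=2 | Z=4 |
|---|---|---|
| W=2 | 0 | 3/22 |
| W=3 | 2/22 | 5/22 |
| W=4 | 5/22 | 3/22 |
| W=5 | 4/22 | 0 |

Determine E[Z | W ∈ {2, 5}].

P(W ∈ {2, 5}) = 7/22.
Summing Z·P(W=x,Z=y) over the conditioning event gives 10/11.
E[Z | W ∈ {2, 5}] = (10/11) / (7/22) = 20/7.

20/7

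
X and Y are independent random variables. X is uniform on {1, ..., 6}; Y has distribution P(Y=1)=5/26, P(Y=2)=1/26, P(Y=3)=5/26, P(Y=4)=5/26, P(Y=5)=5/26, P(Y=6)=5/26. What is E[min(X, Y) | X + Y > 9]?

29/6

P(X + Y > 9) = 5/26.
Summing min(X,Y)·P(x,y) over outcomes with X + Y > 9 gives 145/156.
E[min(X, Y) | X + Y > 9] = (145/156) / (5/26) = 29/6.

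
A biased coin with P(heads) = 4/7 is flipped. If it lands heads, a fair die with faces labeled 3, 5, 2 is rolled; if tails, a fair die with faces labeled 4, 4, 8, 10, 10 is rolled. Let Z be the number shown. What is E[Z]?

E[Z | heads] = (3+5+2)/3 = 10/3.
E[Z | tails] = (4+4+8+10+10)/5 = 36/5.
By the law of total expectation,
E[Z] = (4/7)·(10/3) + (3/7)·(36/5) = 524/105.

524/105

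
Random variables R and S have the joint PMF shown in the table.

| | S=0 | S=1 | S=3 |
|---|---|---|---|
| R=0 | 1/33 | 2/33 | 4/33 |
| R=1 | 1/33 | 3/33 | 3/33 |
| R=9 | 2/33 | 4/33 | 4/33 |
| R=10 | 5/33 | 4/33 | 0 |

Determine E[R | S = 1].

79/13

P(S = 1) = 13/33.
Σ R·P over the event = 0·(2/33) + 1·(3/33) + 9·(4/33) + 10·(4/33) = 79/33.
E[R | S = 1] = (79/33) / (13/33) = 79/13.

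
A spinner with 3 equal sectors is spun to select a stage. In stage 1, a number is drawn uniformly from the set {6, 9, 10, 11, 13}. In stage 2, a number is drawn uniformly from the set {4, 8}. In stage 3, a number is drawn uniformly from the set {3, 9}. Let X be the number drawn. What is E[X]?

E[X | stage 1] = (6+9+10+11+13)/5 = 49/5.
E[X | stage 2] = (4+8)/2 = 6.
E[X | stage 3] = (3+9)/2 = 6.
By the law of total expectation,
E[X] = (1/3)·(49/5) + (1/3)·(6) + (1/3)·(6) = 109/15.

109/15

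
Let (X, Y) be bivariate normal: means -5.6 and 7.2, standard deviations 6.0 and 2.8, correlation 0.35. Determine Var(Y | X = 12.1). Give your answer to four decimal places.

Var(Y | X=x) = (1 − ρ²)·σ_Y².
Var(Y | X=12.1) = (2.8)²·(1 − (0.35)²) = 7.84·0.8775 = 6.8796.

6.8796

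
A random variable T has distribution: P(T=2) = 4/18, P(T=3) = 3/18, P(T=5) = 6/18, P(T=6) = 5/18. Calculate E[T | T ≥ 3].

P(T ≥ 3) = 7/9.
Σ over the event: 3·1/6 + 5·1/3 + 6·5/18 = 23/6.
E[T | T ≥ 3] = (23/6) / (7/9) = 69/14.

69/14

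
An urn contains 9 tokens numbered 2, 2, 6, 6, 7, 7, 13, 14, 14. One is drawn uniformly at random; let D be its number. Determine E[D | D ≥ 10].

P(D ≥ 10) = 1/3.
Σ over the event: 13·1/9 + 14·2/9 = 41/9.
E[D | D ≥ 10] = (41/9) / (1/3) = 41/3.

41/3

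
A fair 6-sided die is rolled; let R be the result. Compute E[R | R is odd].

Given R is odd, R is equally likely to be any of {1, 3, 5}.
E[R | R is odd] = (1 + 3 + 5) / 3 = 3.

3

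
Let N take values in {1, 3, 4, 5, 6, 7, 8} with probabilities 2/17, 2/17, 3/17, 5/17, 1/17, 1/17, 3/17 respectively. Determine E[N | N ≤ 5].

P(N ≤ 5) = 12/17.
Σ over the event: 1·2/17 + 3·2/17 + 4·3/17 + 5·5/17 = 45/17.
E[N | N ≤ 5] = (45/17) / (12/17) = 15/4.

15/4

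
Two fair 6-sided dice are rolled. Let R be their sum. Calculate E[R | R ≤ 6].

P(R ≤ 6) = 5/12.
Σ over the event: 2·1/36 + 3·1/18 + 4·1/12 + 5·1/9 + 6·5/36 = 35/18.
E[R | R ≤ 6] = (35/18) / (5/12) = 14/3.

14/3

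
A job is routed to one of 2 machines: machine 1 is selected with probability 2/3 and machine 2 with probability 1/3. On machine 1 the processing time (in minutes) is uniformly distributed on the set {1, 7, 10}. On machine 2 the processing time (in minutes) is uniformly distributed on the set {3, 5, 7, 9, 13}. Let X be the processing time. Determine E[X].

97/15

E[X | machine 1] = (1+7+10)/3 = 6.
E[X | machine 2] = (3+5+7+9+13)/5 = 37/5.
By the law of total expectation,
E[X] = (2/3)·(6) + (1/3)·(37/5) = 97/15.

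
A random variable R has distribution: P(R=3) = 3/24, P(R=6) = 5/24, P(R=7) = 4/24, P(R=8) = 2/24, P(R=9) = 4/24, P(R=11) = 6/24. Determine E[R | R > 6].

P(R > 6) = 2/3.
Σ over the event: 7·1/6 + 8·1/12 + 9·1/6 + 11·1/4 = 73/12.
E[R | R > 6] = (73/12) / (2/3) = 73/8.

73/8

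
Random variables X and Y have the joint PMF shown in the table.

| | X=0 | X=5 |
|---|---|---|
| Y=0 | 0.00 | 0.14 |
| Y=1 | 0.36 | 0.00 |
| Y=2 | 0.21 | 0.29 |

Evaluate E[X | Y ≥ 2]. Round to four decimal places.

P(Y ≥ 2) = 0.50.
Σ X·P over the event = 0·(0.21) + 5·(0.29) = 1.45.
E[X | Y ≥ 2] = (1.45) / (0.50) = 2.9000.

2.9000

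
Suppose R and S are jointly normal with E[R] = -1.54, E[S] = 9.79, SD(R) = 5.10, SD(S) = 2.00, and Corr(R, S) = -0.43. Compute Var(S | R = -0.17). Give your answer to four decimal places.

3.2604

The conditional variance in a bivariate normal is σ_S²(1 − ρ²), independent of x.
Var(S | R=-0.17) = (2.00)²·(1 − (-0.43)²) = 4·0.8151 = 3.2604.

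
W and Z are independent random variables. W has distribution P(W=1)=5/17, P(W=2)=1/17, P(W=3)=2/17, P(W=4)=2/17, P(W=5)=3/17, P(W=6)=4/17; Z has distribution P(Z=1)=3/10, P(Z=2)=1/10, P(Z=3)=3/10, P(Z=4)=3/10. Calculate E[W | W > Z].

476/95

P(W > Z) = 19/34.
Summing W·P(x,y) over outcomes with W > Z gives 14/5.
E[W | W > Z] = (14/5) / (19/34) = 476/95.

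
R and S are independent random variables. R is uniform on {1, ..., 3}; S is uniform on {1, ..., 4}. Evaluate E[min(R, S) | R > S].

4/3

Outcomes with R > S: (2,1), (3,1), (3,2), each with probability 1/12.
E[min(R, S) | R > S] = (1 + 1 + 2) / 3 = 4/3.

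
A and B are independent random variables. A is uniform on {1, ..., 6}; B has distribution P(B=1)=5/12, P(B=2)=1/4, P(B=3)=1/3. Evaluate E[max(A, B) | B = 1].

P(B = 1) = 5/12.
Summing max(A,B)·P(x,y) over outcomes with B = 1 gives 35/24.
E[max(A, B) | B = 1] = (35/24) / (5/12) = 7/2.

7/2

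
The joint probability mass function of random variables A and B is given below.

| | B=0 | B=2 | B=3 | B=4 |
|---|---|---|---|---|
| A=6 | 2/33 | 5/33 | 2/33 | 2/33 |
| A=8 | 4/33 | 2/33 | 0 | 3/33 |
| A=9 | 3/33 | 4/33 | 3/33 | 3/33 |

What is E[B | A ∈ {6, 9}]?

53/24

P(A ∈ {6, 9}) = 8/11.
Σ B·P over the event = 0·(2/33) + 2·(5/33) + 3·(2/33) + 4·(2/33) + 0·(3/33) + 2·(4/33) + 3·(3/33) + 4·(3/33) = 53/33.
E[B | A ∈ {6, 9}] = (53/33) / (8/11) = 53/24.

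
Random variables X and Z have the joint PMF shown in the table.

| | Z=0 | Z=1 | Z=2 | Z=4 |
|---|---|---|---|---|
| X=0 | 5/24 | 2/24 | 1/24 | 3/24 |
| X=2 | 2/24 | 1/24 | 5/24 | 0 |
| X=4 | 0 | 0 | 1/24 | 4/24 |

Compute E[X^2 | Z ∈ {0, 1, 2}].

P(Z ∈ {0, 1, 2}) = 17/24.
Summing X^2·P(X=x,Z=y) over the conditioning event gives 2.
E[X^2 | Z ∈ {0, 1, 2}] = (2) / (17/24) = 48/17.

48/17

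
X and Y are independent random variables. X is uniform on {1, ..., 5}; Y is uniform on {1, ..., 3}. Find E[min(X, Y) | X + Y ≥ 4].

23/12

P(X + Y ≥ 4) = 4/5.
Summing min(X,Y)·P(x,y) over outcomes with X + Y ≥ 4 gives 23/15.
E[min(X, Y) | X + Y ≥ 4] = (23/15) / (4/5) = 23/12.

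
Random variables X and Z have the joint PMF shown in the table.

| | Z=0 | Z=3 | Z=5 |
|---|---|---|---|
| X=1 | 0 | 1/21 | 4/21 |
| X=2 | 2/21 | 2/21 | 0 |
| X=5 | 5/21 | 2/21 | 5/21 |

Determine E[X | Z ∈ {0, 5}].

P(Z ∈ {0, 5}) = 16/21.
Σ X·P over the event = 1·(4/21) + 2·(2/21) + 5·(5/21) + 5·(5/21) = 58/21.
E[X | Z ∈ {0, 5}] = (58/21) / (16/21) = 29/8.

29/8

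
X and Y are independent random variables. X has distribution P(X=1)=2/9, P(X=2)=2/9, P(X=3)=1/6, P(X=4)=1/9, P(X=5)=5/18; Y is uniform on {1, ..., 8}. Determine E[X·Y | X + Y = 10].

150/7

P(X + Y = 10) = 7/72.
Summing XY·P(x,y) over outcomes with X + Y = 10 gives 25/12.
E[X·Y | X + Y = 10] = (25/12) / (7/72) = 150/7.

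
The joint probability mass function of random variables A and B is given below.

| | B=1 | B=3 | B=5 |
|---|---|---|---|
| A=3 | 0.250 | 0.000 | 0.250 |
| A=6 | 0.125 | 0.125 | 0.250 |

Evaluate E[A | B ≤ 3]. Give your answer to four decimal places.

P(B ≤ 3) = 0.500.
Σ A·P over the event = 3·(0.250) + 6·(0.125) + 6·(0.125) = 2.250.
E[A | B ≤ 3] = (2.250) / (0.500) = 4.5000.

4.5000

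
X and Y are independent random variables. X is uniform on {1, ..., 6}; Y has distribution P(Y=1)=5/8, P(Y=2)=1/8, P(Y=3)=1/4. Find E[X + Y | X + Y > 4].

186/29

P(X + Y > 4) = 29/48.
Summing (X+Y)·P(x,y) over outcomes with X + Y > 4 gives 31/8.
E[X + Y | X + Y > 4] = (31/8) / (29/48) = 186/29.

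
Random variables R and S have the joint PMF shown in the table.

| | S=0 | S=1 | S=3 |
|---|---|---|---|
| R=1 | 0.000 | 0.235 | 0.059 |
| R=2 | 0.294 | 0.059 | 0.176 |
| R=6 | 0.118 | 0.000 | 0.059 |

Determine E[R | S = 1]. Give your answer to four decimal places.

1.2007

P(S = 1) = 0.294.
Σ R·P over the event = 1·(0.235) + 2·(0.059) = 0.353.
E[R | S = 1] = (0.353) / (0.294) = 1.2007.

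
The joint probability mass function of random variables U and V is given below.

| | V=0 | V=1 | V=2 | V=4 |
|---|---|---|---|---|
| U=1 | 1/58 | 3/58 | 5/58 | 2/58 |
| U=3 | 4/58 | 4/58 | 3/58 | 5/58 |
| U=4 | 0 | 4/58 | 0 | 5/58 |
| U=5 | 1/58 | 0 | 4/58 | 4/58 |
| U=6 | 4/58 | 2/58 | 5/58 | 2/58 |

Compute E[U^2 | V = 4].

P(V = 4) = 9/29.
Summing U^2·P(U=x,V=y) over the conditioning event gives 299/58.
E[U^2 | V = 4] = (299/58) / (9/29) = 299/18.

299/18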